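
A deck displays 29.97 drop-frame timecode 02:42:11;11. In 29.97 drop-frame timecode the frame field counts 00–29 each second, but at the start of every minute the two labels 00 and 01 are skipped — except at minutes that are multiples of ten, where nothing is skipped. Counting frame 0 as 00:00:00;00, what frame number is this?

Complete 10-minute blocks: 16, each 17982 frames → 287712.
Remaining 2 whole minutes in the current block: 1800 + 1 × 1798 = 3598 frames.
Within the current minute: 11 × 30 + 11 − 2 = 339 (labels ;00/;01 skipped at this minute). Total = 287712 + 3598 + 339 = 291649.

291649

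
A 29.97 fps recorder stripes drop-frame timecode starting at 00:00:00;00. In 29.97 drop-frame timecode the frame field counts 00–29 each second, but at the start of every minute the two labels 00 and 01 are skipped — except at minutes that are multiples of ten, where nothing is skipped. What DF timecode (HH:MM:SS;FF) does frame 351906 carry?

Ten DF minutes hold 17982 frames, so frame 351906 lies in block 19 (frames 341658–359639) with 10248 frames into that block.
The block's first minute is 1800 frames and the rest 1798 each; 10248 frames reaches minute 5, so 19 × 18 + 5 × 2 = 352 labels have been skipped so far.
Adding those back, label number 351906 + 352 = 352258 at 30 labels/s is 11741 s + 28 f = 3 h 15 min 41 s frame 28, i.e. 03:15:41;28.

03:15:41;28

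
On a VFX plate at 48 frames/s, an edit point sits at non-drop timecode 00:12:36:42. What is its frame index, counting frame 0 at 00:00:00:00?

36330

Total seconds to the label: (0 × 3600 + 12 × 60 + 36) = 756.
Frame index = 756 × 48 + 42 = 36330.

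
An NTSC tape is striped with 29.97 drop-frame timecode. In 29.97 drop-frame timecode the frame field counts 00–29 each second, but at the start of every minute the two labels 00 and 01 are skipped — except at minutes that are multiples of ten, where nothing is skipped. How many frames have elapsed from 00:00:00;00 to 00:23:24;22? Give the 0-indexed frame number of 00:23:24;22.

Complete 10-minute blocks: 2, each 17982 frames → 35964.
Remaining 3 whole minutes in the current block: 1800 + 2 × 1798 = 5396 frames.
Within the current minute: 24 × 30 + 22 − 2 = 740 (labels ;00/;01 skipped at this minute). Total = 35964 + 5396 + 740 = 42100.

42100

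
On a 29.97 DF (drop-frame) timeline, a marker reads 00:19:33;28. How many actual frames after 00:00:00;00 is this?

35182

Complete 10-minute blocks: 1, each 17982 frames → 17982.
Remaining 9 whole minutes in the current block: 1800 + 8 × 1798 = 16184 frames.
Within the current minute: 33 × 30 + 28 − 2 = 1016 (labels ;00/;01 skipped at this minute). Total = 17982 + 16184 + 1016 = 35182.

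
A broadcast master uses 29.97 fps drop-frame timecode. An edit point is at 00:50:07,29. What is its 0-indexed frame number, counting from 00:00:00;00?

Complete 10-minute blocks: 5, each 17982 frames → 89910.
Remaining 0 whole minutes in the current block: 0 frames.
Within the current minute: 7 × 30 + 29 = 239. Total = 89910 + 0 + 239 = 90149.

90149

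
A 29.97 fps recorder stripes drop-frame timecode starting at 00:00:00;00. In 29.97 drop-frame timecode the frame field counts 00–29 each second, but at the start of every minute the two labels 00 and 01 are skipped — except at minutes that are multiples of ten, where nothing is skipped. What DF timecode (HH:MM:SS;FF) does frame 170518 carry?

Ten DF minutes hold 17982 frames, so frame 170518 lies in block 9 (frames 161838–179819) with 8680 frames into that block.
The block's first minute is 1800 frames and the rest 1798 each; 8680 frames reaches minute 4, so 9 × 18 + 4 × 2 = 170 labels have been skipped so far.
Adding those back, label number 170518 + 170 = 170688 at 30 labels/s is 5689 s + 18 f = 1 h 34 min 49 s frame 18, i.e. 01:34:49;18.

01:34:49;18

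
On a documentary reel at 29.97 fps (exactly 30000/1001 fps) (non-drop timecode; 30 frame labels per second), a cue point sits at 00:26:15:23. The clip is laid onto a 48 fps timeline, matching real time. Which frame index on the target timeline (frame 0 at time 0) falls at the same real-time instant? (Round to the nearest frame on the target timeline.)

Source frame index: (0×3600 + 26×60 + 15) × 30 + 23 = 47273.
Real time: 47273 / (30000/1001) = 47320273/30000 s.
Target frame: (47320273/30000) × (48) = 47320273/625 ≈ 75712.437 → 75712.

frame 75712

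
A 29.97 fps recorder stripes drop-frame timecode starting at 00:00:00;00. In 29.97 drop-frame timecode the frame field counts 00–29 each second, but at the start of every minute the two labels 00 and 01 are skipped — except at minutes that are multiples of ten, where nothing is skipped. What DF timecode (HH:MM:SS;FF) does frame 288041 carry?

Each 10-minute DF block holds 10 × 60 × 30 − 9 × 2 = 17982 frames. 288041 ÷ 17982 → 16 full blocks, remainder 329.
Within the partial block the first minute is 1800 frames and each further minute 1798, so 0 further minute boundaries passed. Total skipped labels = 18 × 16 + 2 × 0 = 288.
Non-drop label index = 288041 + 288 = 288329; at 30 labels/s that is 02:40:10:29, i.e. DF 02:40:10;29.

02:40:10;29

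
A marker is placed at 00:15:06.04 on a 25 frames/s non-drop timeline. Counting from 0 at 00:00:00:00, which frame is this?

frame 22654

Total seconds to the label: (0 × 3600 + 15 × 60 + 6) = 906.
Frame index = 906 × 25 + 4 = 22654.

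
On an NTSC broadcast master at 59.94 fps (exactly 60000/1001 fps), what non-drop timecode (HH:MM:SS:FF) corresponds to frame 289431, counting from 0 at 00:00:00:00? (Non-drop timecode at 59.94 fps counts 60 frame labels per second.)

289431 ÷ 60 = 4823 full seconds, remainder 51 frames.
4823 s = 1 h 20 min 23 s.
Timecode: 01:20:23:51.

01:20:23:51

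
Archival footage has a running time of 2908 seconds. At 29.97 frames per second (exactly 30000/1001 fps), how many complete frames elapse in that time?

87152 frames

Frames = 2908 × 30000/1001 = 87240000/1001 ≈ 87152.8472.
Complete frames: 87152.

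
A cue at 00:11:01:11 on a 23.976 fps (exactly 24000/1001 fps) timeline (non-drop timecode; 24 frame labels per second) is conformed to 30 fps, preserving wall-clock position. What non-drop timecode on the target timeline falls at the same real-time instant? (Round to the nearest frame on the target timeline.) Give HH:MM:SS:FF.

00:11:02:04

Source frame index: (0×3600 + 11×60 + 1) × 24 + 11 = 15875.
Real time: 15875 / (24000/1001) = 127127/192 s.
Target frame: (127127/192) × (30) = 635635/32 ≈ 19863.594 → 19864.
At 30 labels/s: frame 19864 → 00:11:02:04.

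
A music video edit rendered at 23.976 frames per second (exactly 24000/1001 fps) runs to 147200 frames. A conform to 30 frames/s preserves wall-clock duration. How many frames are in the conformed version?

Target frames = source frames × (target rate / source rate) = 147200 × (30)/(24000/1001) = 147200 × 1001/800 = 184184.

184184 frames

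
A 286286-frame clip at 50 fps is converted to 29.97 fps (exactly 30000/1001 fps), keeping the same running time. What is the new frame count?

171600 frames

Target frames = source frames × (target rate / source rate) = 286286 × (30000/1001)/(50) = 286286 × 600/1001 = 171600.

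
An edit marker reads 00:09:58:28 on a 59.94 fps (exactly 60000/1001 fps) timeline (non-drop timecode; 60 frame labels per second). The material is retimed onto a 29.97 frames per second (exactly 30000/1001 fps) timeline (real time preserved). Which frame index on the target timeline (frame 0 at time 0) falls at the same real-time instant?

frame 17954

Source frame index: (0×3600 + 9×60 + 58) × 60 + 28 = 35908.
Real time: 35908 / (60000/1001) = 8985977/15000 s.
Target frame: (8985977/15000) × (30000/1001) = 17954.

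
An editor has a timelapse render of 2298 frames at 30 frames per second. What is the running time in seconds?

Running time = 2298 / (30) = 76.6 s.

76.6 seconds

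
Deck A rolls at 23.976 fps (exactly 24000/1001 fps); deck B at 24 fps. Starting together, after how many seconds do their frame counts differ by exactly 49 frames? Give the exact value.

49049/24 seconds

The gap grows by |24 − 24000/1001| = 24/1001 frames per second.
Time for a 49-frame gap: 49 ÷ (24/1001) = 49049/24 s.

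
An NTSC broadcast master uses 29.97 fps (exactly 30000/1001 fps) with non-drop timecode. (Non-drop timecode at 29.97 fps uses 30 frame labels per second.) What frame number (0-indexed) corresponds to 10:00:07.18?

frame 1080228

Total seconds to the label: (10 × 3600 + 0 × 60 + 7) = 36007.
Frame index = 36007 × 30 + 18 = 1080228.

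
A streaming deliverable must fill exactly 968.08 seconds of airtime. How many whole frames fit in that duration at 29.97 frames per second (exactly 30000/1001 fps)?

29013 frames

Frames = 968.08 × 30000/1001 = 29042400/1001 ≈ 29013.3866.
Complete frames: 29013.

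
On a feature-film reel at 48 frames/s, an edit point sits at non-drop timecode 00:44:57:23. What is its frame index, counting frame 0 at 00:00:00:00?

129479

Total seconds to the label: (0 × 3600 + 44 × 60 + 57) = 2697.
Frame index = 2697 × 48 + 23 = 129479.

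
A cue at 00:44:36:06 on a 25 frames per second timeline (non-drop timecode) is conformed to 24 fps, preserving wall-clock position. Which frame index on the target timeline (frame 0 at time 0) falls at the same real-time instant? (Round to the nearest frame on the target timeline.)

Source frame index: (0×3600 + 44×60 + 36) × 25 + 6 = 66906.
Real time: 66906 / (25) = 66906/25 s.
Target frame: (66906/25) × (24) = 1605744/25 ≈ 64229.760 → 64230.

frame 64230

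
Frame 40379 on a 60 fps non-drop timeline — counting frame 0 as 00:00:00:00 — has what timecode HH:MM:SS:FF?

40379 ÷ 60 = 672 full seconds, remainder 59 frames.
672 s = 0 h 11 min 12 s.
Timecode: 00:11:12:59.

00:11:12:59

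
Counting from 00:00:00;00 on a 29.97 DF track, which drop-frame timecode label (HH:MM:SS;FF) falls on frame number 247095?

02:17:24;23

Ten DF minutes hold 17982 frames, so frame 247095 lies in block 13 (frames 233766–251747) with 13329 frames into that block.
The block's first minute is 1800 frames and the rest 1798 each; 13329 frames reaches minute 7, so 13 × 18 + 7 × 2 = 248 labels have been skipped so far.
Adding those back, label number 247095 + 248 = 247343 at 30 labels/s is 8244 s + 23 f = 2 h 17 min 24 s frame 23, i.e. 02:17:24;23.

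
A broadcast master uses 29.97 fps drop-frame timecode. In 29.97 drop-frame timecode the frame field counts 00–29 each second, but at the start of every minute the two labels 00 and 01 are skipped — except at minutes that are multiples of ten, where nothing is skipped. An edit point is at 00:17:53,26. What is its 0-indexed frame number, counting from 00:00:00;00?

32184

Complete 10-minute blocks: 1, each 17982 frames → 17982.
Remaining 7 whole minutes in the current block: 1800 + 6 × 1798 = 12588 frames.
Within the current minute: 53 × 30 + 26 − 2 = 1614 (labels ;00/;01 skipped at this minute). Total = 17982 + 12588 + 1614 = 32184.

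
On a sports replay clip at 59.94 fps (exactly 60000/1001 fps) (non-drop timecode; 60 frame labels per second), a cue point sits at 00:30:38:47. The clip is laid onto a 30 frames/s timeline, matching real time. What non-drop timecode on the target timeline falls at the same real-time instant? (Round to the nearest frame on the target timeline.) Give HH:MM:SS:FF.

Source frame index: (0×3600 + 30×60 + 38) × 60 + 47 = 110327.
Real time: 110327 / (60000/1001) = 110437327/60000 s.
Target frame: (110437327/60000) × (30) = 110437327/2000 ≈ 55218.664 → 55219.
At 30 labels/s: frame 55219 → 00:30:40:19.

00:30:40:19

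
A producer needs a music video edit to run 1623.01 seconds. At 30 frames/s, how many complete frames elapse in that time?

Frames = 1623.01 × 30 = 486903/10 ≈ 48690.3000.
Complete frames: 48690.

48690 frames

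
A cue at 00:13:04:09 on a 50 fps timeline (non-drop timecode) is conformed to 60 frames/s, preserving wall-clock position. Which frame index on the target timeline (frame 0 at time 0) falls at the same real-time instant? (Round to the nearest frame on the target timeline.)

frame 47051

Source frame index: (0×3600 + 13×60 + 4) × 50 + 9 = 39209.
Real time: 39209 / (50) = 39209/50 s.
Target frame: (39209/50) × (60) = 235254/5 ≈ 47050.800 → 47051.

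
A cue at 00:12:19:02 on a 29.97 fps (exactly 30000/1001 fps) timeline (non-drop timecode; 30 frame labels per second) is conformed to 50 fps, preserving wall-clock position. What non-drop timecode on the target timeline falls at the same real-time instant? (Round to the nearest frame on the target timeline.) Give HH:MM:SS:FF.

Source frame index: (0×3600 + 12×60 + 19) × 30 + 2 = 22172.
Real time: 22172 / (30000/1001) = 5548543/7500 s.
Target frame: (5548543/7500) × (50) = 5548543/150 ≈ 36990.287 → 36990.
At 50 labels/s: frame 36990 → 00:12:19:40.

00:12:19:40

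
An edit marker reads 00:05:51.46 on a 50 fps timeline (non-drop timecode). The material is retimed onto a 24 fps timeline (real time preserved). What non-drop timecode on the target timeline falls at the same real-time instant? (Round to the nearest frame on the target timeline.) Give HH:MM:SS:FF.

00:05:51:22

Source frame index: (0×3600 + 5×60 + 51) × 50 + 46 = 17596.
Real time: 17596 / (50) = 8798/25 s.
Target frame: (8798/25) × (24) = 211152/25 ≈ 8446.080 → 8446.
At 24 labels/s: frame 8446 → 00:05:51:22.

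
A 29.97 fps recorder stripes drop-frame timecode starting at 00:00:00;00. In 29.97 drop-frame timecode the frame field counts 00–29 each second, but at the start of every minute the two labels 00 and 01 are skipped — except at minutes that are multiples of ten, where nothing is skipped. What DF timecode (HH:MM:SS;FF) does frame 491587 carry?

Ten DF minutes hold 17982 frames, so frame 491587 lies in block 27 (frames 485514–503495) with 6073 frames into that block.
The block's first minute is 1800 frames and the rest 1798 each; 6073 frames reaches minute 3, so 27 × 18 + 3 × 2 = 492 labels have been skipped so far.
Adding those back, label number 491587 + 492 = 492079 at 30 labels/s is 16402 s + 19 f = 4 h 33 min 22 s frame 19, i.e. 04:33:22;19.

04:33:22;19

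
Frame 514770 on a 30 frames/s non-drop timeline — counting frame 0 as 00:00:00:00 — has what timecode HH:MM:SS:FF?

514770 ÷ 30 = 17159 full seconds, remainder 0 frames.
17159 s = 4 h 45 min 59 s.
Timecode: 04:45:59:00.

04:45:59:00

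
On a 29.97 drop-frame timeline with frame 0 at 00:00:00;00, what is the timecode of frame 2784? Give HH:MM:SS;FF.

00:01:32;26

Each 10-minute DF block holds 10 × 60 × 30 − 9 × 2 = 17982 frames. 2784 ÷ 17982 → 0 full blocks, remainder 2784.
Within the partial block the first minute is 1800 frames and each further minute 1798, so 1 further minute boundary passed. Total skipped labels = 18 × 0 + 2 × 1 = 2.
Non-drop label index = 2784 + 2 = 2786; at 30 labels/s that is 00:01:32:26, i.e. DF 00:01:32;26.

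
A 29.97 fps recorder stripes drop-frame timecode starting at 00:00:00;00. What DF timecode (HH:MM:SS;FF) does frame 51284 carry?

00:28:31;06

Each 10-minute DF block holds 10 × 60 × 30 − 9 × 2 = 17982 frames. 51284 ÷ 17982 → 2 full blocks, remainder 15320.
Within the partial block the first minute is 1800 frames and each further minute 1798, so 8 further minute boundaries passed. Total skipped labels = 18 × 2 + 2 × 8 = 52.
Non-drop label index = 51284 + 52 = 51336; at 30 labels/s that is 00:28:31:06, i.e. DF 00:28:31;06.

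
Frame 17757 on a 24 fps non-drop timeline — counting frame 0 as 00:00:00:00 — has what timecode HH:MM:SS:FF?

17757 ÷ 24 = 739 full seconds, remainder 21 frames.
739 s = 0 h 12 min 19 s.
Timecode: 00:12:19:21.

00:12:19:21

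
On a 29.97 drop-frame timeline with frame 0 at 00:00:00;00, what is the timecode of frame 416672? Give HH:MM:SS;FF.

03:51:42;28

Each 10-minute DF block holds 10 × 60 × 30 − 9 × 2 = 17982 frames. 416672 ÷ 17982 → 23 full blocks, remainder 3086.
Within the partial block the first minute is 1800 frames and each further minute 1798, so 1 further minute boundary passed. Total skipped labels = 18 × 23 + 2 × 1 = 416.
Non-drop label index = 416672 + 416 = 417088; at 30 labels/s that is 03:51:42:28, i.e. DF 03:51:42;28.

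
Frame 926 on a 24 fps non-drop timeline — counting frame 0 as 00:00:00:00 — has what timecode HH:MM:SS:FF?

926 ÷ 24 = 38 full seconds, remainder 14 frames.
38 s = 0 h 0 min 38 s.
Timecode: 00:00:38:14.

00:00:38:14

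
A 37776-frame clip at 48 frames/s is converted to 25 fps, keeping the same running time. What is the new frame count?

Target frames = source frames × (target rate / source rate) = 37776 × (25)/(48) = 37776 × 25/48 = 19675.

19675 frames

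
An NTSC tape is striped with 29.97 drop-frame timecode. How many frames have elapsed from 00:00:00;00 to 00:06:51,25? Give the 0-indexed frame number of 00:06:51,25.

Complete 10-minute blocks: 0, each 17982 frames → 0.
Remaining 6 whole minutes in the current block: 1800 + 5 × 1798 = 10790 frames.
Within the current minute: 51 × 30 + 25 − 2 = 1553 (labels ;00/;01 skipped at this minute). Total = 0 + 10790 + 1553 = 12343.

12343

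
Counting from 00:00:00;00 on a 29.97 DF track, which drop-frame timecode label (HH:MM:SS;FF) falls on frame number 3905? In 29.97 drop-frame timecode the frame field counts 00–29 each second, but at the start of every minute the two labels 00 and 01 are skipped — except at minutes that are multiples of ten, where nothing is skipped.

Each 10-minute DF block holds 10 × 60 × 30 − 9 × 2 = 17982 frames. 3905 ÷ 17982 → 0 full blocks, remainder 3905.
Within the partial block the first minute is 1800 frames and each further minute 1798, so 2 further minute boundaries passed. Total skipped labels = 18 × 0 + 2 × 2 = 4.
Non-drop label index = 3905 + 4 = 3909; at 30 labels/s that is 00:02:10:09, i.e. DF 00:02:10;09.

00:02:10;09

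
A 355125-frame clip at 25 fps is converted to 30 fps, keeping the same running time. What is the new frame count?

Target frames = source frames × (target rate / source rate) = 355125 × (30)/(25) = 355125 × 6/5 = 426150.

426150 frames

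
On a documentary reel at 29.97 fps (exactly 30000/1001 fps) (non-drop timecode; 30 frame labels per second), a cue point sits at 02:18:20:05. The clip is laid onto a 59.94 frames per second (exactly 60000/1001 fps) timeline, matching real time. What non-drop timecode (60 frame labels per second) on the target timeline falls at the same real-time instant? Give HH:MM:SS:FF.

Source frame index: (2×3600 + 18×60 + 20) × 30 + 5 = 249005.
Real time: 249005 / (30000/1001) = 49850801/6000 s.
Target frame: (49850801/6000) × (60000/1001) = 498010.
At 60 labels/s: frame 498010 → 02:18:20:10.

02:18:20:10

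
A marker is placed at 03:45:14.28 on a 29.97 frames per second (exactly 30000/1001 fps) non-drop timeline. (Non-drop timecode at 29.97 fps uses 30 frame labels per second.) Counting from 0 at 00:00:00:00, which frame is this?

Total seconds to the label: (3 × 3600 + 45 × 60 + 14) = 13514.
Frame index = 13514 × 30 + 28 = 405448.

frame 405448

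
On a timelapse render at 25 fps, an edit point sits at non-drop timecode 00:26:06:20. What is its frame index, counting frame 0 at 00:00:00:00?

Total seconds to the label: (0 × 3600 + 26 × 60 + 6) = 1566.
Frame index = 1566 × 25 + 20 = 39170.

frame 39170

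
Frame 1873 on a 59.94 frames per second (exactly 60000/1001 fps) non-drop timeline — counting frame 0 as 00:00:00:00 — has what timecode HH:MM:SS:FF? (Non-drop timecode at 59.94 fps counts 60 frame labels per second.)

00:00:31:13

1873 ÷ 60 = 31 full seconds, remainder 13 frames.
31 s = 0 h 0 min 31 s.
Timecode: 00:00:31:13.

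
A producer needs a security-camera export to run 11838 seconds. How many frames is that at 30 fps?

355140 frames

Frames = 11838 × 30 = 355140.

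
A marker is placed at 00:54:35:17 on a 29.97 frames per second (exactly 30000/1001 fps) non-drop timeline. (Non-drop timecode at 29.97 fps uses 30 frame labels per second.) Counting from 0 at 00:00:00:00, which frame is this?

frame 98267

Total seconds to the label: (0 × 3600 + 54 × 60 + 35) = 3275.
Frame index = 3275 × 30 + 17 = 98267.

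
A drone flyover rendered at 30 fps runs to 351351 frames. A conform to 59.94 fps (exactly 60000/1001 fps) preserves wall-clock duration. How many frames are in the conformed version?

Target frames = source frames × (target rate / source rate) = 351351 × (60000/1001)/(30) = 351351 × 2000/1001 = 702000.

702000 frames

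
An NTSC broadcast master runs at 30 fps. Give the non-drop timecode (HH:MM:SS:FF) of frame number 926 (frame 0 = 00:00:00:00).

00:00:30:26

926 ÷ 30 = 30 full seconds, remainder 26 frames.
30 s = 0 h 0 min 30 s.
Timecode: 00:00:30:26.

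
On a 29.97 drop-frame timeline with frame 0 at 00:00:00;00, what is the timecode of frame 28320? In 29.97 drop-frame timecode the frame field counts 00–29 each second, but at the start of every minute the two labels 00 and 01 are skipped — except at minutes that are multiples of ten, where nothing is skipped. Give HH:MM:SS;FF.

00:15:44;28

Ten DF minutes hold 17982 frames, so frame 28320 lies in block 1 (frames 17982–35963) with 10338 frames into that block.
The block's first minute is 1800 frames and the rest 1798 each; 10338 frames reaches minute 5, so 1 × 18 + 5 × 2 = 28 labels have been skipped so far.
Adding those back, label number 28320 + 28 = 28348 at 30 labels/s is 944 s + 28 f = 0 h 15 min 44 s frame 28, i.e. 00:15:44;28.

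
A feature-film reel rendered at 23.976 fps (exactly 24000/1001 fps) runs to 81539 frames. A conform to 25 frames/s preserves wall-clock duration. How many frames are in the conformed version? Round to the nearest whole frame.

Frames at target rate = 81539 × (25) / (24000/1001) = 81620539/960 ≈ 85021.395.
Nearest whole frame: 85021.

85021 frames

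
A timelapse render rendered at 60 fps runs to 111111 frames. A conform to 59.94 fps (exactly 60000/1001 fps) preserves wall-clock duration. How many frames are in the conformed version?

Target frames = source frames × (target rate / source rate) = 111111 × (60000/1001)/(60) = 111111 × 1000/1001 = 111000.

111000 frames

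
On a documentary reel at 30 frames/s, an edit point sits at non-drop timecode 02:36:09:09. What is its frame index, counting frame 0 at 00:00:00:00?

Total seconds to the label: (2 × 3600 + 36 × 60 + 9) = 9369.
Frame index = 9369 × 30 + 9 = 281079.

frame 281079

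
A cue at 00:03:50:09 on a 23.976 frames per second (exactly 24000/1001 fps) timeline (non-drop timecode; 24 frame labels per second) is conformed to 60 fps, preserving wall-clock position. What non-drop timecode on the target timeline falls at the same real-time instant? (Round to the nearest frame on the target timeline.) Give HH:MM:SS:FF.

Source frame index: (0×3600 + 3×60 + 50) × 24 + 9 = 5529.
Real time: 5529 / (24000/1001) = 1844843/8000 s.
Target frame: (1844843/8000) × (60) = 5534529/400 ≈ 13836.323 → 13836.
At 60 labels/s: frame 13836 → 00:03:50:36.

00:03:50:36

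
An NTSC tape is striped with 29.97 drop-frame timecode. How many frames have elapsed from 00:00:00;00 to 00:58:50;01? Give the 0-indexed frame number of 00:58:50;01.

Complete 10-minute blocks: 5, each 17982 frames → 89910.
Remaining 8 whole minutes in the current block: 1800 + 7 × 1798 = 14386 frames.
Within the current minute: 50 × 30 + 1 − 2 = 1499 (labels ;00/;01 skipped at this minute). Total = 89910 + 14386 + 1499 = 105795.

105795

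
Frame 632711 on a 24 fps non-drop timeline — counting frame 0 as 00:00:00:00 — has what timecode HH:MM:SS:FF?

632711 ÷ 24 = 26362 full seconds, remainder 23 frames.
26362 s = 7 h 19 min 22 s.
Timecode: 07:19:22:23.

07:19:22:23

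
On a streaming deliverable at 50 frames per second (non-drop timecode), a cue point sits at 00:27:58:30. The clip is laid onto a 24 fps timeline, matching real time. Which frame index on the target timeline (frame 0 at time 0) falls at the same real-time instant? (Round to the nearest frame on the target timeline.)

Source frame index: (0×3600 + 27×60 + 58) × 50 + 30 = 83930.
Real time: 83930 / (50) = 8393/5 s.
Target frame: (8393/5) × (24) = 201432/5 ≈ 40286.400 → 40286.

frame 40286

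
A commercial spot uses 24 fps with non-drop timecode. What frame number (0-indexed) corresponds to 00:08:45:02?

frame 12602

Total seconds to the label: (0 × 3600 + 8 × 60 + 45) = 525.
Frame index = 525 × 24 + 2 = 12602.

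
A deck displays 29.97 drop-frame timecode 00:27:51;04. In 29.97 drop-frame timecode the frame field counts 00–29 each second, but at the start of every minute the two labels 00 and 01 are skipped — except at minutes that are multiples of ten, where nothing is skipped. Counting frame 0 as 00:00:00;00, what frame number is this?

50084

Complete 10-minute blocks: 2, each 17982 frames → 35964.
Remaining 7 whole minutes in the current block: 1800 + 6 × 1798 = 12588 frames.
Within the current minute: 51 × 30 + 4 − 2 = 1532 (labels ;00/;01 skipped at this minute). Total = 35964 + 12588 + 1532 = 50084.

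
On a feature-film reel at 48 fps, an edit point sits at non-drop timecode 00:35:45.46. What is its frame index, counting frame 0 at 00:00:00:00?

103006

Total seconds to the label: (0 × 3600 + 35 × 60 + 45) = 2145.
Frame index = 2145 × 48 + 46 = 103006.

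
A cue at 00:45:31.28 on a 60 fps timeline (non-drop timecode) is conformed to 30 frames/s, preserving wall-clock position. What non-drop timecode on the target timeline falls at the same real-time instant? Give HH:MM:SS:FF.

00:45:31:14

Source frame index: (0×3600 + 45×60 + 31) × 60 + 28 = 163888.
Real time: 163888 / (60) = 40972/15 s.
Target frame: (40972/15) × (30) = 81944.
At 30 labels/s: frame 81944 → 00:45:31:14.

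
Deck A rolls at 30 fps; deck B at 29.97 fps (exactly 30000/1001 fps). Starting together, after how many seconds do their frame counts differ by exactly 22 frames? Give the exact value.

11011/15 seconds

The gap grows by |30000/1001 − 30| = 30/1001 frames per second.
Time for a 22-frame gap: 22 ÷ (30/1001) = 11011/15 s.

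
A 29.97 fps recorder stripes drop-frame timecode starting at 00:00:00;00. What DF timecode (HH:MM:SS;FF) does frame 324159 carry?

Each 10-minute DF block holds 10 × 60 × 30 − 9 × 2 = 17982 frames. 324159 ÷ 17982 → 18 full blocks, remainder 483.
Within the partial block the first minute is 1800 frames and each further minute 1798, so 0 further minute boundaries passed. Total skipped labels = 18 × 18 + 2 × 0 = 324.
Non-drop label index = 324159 + 324 = 324483; at 30 labels/s that is 03:00:16:03, i.e. DF 03:00:16;03.

03:00:16;03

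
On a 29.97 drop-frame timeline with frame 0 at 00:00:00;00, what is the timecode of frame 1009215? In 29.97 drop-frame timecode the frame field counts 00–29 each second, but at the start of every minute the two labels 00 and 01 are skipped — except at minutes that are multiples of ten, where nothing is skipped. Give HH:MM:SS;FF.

09:21:14;05

Ten DF minutes hold 17982 frames, so frame 1009215 lies in block 56 (frames 1006992–1024973) with 2223 frames into that block.
The block's first minute is 1800 frames and the rest 1798 each; 2223 frames reaches minute 1, so 56 × 18 + 1 × 2 = 1010 labels have been skipped so far.
Adding those back, label number 1009215 + 1010 = 1010225 at 30 labels/s is 33674 s + 5 f = 9 h 21 min 14 s frame 5, i.e. 09:21:14;05.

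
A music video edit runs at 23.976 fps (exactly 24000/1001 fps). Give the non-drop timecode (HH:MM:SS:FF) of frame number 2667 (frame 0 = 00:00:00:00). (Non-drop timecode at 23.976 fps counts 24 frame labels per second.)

00:01:51:03

2667 ÷ 24 = 111 full seconds, remainder 3 frames.
111 s = 0 h 1 min 51 s.
Timecode: 00:01:51:03.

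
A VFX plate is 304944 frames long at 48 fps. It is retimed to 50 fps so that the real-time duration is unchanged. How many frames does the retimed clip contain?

Target frames = source frames × (target rate / source rate) = 304944 × (50)/(48) = 304944 × 25/24 = 317650.

317650 frames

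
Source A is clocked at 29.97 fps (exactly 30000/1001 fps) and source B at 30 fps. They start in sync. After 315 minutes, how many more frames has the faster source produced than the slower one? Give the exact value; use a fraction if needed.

81000/143 frames

315 min = 18900 s.
A emits 30000/1001 × 18900 = 81000000/143 frames; B emits 30 × 18900 = 567000.
Difference = 81000/143 frames (≈ 566.4336); B is ahead of A.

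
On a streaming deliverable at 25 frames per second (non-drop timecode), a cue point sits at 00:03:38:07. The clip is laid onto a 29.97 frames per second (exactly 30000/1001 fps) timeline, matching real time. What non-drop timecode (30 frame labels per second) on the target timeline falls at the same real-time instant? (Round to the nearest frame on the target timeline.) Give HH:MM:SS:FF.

Source frame index: (0×3600 + 3×60 + 38) × 25 + 7 = 5457.
Real time: 5457 / (25) = 5457/25 s.
Target frame: (5457/25) × (30000/1001) = 6548400/1001 ≈ 6541.858 → 6542.
At 30 labels/s: frame 6542 → 00:03:38:02.

00:03:38:02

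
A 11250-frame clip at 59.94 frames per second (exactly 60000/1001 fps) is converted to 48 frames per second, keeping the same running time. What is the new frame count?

Target frames = source frames × (target rate / source rate) = 11250 × (48)/(60000/1001) = 11250 × 1001/1250 = 9009.

9009 frames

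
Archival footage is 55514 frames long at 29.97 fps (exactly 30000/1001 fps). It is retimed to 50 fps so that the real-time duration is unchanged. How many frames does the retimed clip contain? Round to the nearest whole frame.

Frames at target rate = 55514 × (50) / (30000/1001) = 27784757/300 ≈ 92615.857.
Nearest whole frame: 92616.

92616 frames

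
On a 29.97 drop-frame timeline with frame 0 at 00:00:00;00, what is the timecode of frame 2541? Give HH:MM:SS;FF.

00:01:24;23

Each 10-minute DF block holds 10 × 60 × 30 − 9 × 2 = 17982 frames. 2541 ÷ 17982 → 0 full blocks, remainder 2541.
Within the partial block the first minute is 1800 frames and each further minute 1798, so 1 further minute boundary passed. Total skipped labels = 18 × 0 + 2 × 1 = 2.
Non-drop label index = 2541 + 2 = 2543; at 30 labels/s that is 00:01:24:23, i.e. DF 00:01:24;23.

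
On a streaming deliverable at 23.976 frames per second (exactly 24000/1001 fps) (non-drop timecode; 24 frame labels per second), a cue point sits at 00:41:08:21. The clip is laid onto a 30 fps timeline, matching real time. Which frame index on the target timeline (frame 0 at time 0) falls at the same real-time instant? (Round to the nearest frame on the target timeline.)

Source frame index: (0×3600 + 41×60 + 8) × 24 + 21 = 59253.
Real time: 59253 / (24000/1001) = 19770751/8000 s.
Target frame: (19770751/8000) × (30) = 59312253/800 ≈ 74140.316 → 74140.

frame 74140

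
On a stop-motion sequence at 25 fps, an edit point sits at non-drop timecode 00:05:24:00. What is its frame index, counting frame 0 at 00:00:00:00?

Total seconds to the label: (0 × 3600 + 5 × 60 + 24) = 324.
Frame index = 324 × 25 + 0 = 8100.

frame 8100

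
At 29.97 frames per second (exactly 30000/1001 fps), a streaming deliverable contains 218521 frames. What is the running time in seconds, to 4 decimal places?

7291.3174 seconds

Running time = 218521 × 1001/30000 = 218739521/30000 s ≈ 7291.3174 s.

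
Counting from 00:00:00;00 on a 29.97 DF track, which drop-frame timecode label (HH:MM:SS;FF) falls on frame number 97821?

Each 10-minute DF block holds 10 × 60 × 30 − 9 × 2 = 17982 frames. 97821 ÷ 17982 → 5 full blocks, remainder 7911.
Within the partial block the first minute is 1800 frames and each further minute 1798, so 4 further minute boundaries passed. Total skipped labels = 18 × 5 + 2 × 4 = 98.
Non-drop label index = 97821 + 98 = 97919; at 30 labels/s that is 00:54:23:29, i.e. DF 00:54:23;29.

00:54:23;29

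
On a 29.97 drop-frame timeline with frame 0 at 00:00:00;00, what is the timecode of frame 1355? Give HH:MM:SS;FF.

Each 10-minute DF block holds 10 × 60 × 30 − 9 × 2 = 17982 frames. 1355 ÷ 17982 → 0 full blocks, remainder 1355.
Within the partial block the first minute is 1800 frames and each further minute 1798, so 0 further minute boundaries passed. Total skipped labels = 18 × 0 + 2 × 0 = 0.
Non-drop label index = 1355 + 0 = 1355; at 30 labels/s that is 00:00:45:05, i.e. DF 00:00:45;05.

00:00:45;05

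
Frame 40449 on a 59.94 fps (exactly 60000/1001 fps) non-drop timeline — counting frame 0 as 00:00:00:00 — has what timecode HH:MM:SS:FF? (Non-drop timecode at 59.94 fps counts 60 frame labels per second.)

00:11:14:09

40449 ÷ 60 = 674 full seconds, remainder 9 frames.
674 s = 0 h 11 min 14 s.
Timecode: 00:11:14:09.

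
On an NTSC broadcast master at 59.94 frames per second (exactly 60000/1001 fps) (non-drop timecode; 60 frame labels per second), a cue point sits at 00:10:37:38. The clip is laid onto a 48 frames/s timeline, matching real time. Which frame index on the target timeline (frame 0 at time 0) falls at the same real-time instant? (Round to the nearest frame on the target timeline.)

frame 30637

Source frame index: (0×3600 + 10×60 + 37) × 60 + 38 = 38258.
Real time: 38258 / (60000/1001) = 19148129/30000 s.
Target frame: (19148129/30000) × (48) = 19148129/625 ≈ 30637.006 → 30637.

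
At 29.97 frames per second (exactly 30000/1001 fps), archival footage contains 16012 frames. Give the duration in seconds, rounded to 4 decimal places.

Running time = 16012 × 1001/30000 = 4007003/7500 s ≈ 534.2671 s.

534.2671 seconds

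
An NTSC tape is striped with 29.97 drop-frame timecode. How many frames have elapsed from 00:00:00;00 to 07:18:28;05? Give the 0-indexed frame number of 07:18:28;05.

As if non-drop at 30 labels/s: (7 × 3600 + 18 × 60 + 28) × 30 + 5 = 789245.
Minute boundaries passed: 438; those not divisible by 10: 438 − 43 = 395; dropped labels = 2 × 395 = 790.
Actual frame index = 789245 − 790 = 788455.

788455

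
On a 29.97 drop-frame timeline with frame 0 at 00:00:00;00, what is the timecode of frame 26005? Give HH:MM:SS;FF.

Each 10-minute DF block holds 10 × 60 × 30 − 9 × 2 = 17982 frames. 26005 ÷ 17982 → 1 full block, remainder 8023.
Within the partial block the first minute is 1800 frames and each further minute 1798, so 4 further minute boundaries passed. Total skipped labels = 18 × 1 + 2 × 4 = 26.
Non-drop label index = 26005 + 26 = 26031; at 30 labels/s that is 00:14:27:21, i.e. DF 00:14:27;21.

00:14:27;21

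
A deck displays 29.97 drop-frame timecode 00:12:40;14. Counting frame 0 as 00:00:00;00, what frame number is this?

As if non-drop at 30 labels/s: (0 × 3600 + 12 × 60 + 40) × 30 + 14 = 22814.
Minute boundaries passed: 12; those not divisible by 10: 12 − 1 = 11; dropped labels = 2 × 11 = 22.
Actual frame index = 22814 − 22 = 22792.

22792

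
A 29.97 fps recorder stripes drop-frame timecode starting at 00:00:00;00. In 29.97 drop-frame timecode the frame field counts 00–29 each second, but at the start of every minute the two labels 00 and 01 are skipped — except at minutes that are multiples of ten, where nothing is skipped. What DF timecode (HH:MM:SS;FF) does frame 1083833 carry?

Ten DF minutes hold 17982 frames, so frame 1083833 lies in block 60 (frames 1078920–1096901) with 4913 frames into that block.
The block's first minute is 1800 frames and the rest 1798 each; 4913 frames reaches minute 2, so 60 × 18 + 2 × 2 = 1084 labels have been skipped so far.
Adding those back, label number 1083833 + 1084 = 1084917 at 30 labels/s is 36163 s + 27 f = 10 h 2 min 43 s frame 27, i.e. 10:02:43;27.

10:02:43;27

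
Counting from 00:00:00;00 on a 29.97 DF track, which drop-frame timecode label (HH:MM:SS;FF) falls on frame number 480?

00:00:16;00

Each 10-minute DF block holds 10 × 60 × 30 − 9 × 2 = 17982 frames. 480 ÷ 17982 → 0 full blocks, remainder 480.
Within the partial block the first minute is 1800 frames and each further minute 1798, so 0 further minute boundaries passed. Total skipped labels = 18 × 0 + 2 × 0 = 0.
Non-drop label index = 480 + 0 = 480; at 30 labels/s that is 00:00:16:00, i.e. DF 00:00:16;00.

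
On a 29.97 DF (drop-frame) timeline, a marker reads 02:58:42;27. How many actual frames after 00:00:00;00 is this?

321365

As if non-drop at 30 labels/s: (2 × 3600 + 58 × 60 + 42) × 30 + 27 = 321687.
Minute boundaries passed: 178; those not divisible by 10: 178 − 17 = 161; dropped labels = 2 × 161 = 322.
Actual frame index = 321687 − 322 = 321365.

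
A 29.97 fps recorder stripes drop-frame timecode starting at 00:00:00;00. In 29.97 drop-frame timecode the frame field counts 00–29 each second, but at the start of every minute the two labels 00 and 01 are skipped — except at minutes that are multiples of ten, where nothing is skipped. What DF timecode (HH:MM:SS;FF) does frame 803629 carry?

07:26:54;13

Ten DF minutes hold 17982 frames, so frame 803629 lies in block 44 (frames 791208–809189) with 12421 frames into that block.
The block's first minute is 1800 frames and the rest 1798 each; 12421 frames reaches minute 6, so 44 × 18 + 6 × 2 = 804 labels have been skipped so far.
Adding those back, label number 803629 + 804 = 804433 at 30 labels/s is 26814 s + 13 f = 7 h 26 min 54 s frame 13, i.e. 07:26:54;13.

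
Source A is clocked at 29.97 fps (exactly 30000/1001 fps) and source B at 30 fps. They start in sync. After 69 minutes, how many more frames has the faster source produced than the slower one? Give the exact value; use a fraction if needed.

69 min = 4140 s.
A emits 30000/1001 × 4140 = 124200000/1001 frames; B emits 30 × 4140 = 124200.
Difference = 124200/1001 frames (≈ 124.0759); B is ahead of A.

124200/1001 frames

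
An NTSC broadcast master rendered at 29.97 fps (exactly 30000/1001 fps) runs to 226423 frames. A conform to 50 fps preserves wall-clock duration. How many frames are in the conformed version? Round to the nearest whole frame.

377749 frames

Frames at target rate = 226423 × (50) / (30000/1001) = 226649423/600 ≈ 377749.038.
Nearest whole frame: 377749.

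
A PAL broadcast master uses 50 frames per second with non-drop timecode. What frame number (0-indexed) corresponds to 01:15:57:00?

227850

Total seconds to the label: (1 × 3600 + 15 × 60 + 57) = 4557.
Frame index = 4557 × 50 + 0 = 227850.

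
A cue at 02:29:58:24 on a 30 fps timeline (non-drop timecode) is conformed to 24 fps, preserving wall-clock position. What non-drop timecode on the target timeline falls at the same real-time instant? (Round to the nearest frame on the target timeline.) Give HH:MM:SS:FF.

Source frame index: (2×3600 + 29×60 + 58) × 30 + 24 = 269964.
Real time: 269964 / (30) = 44994/5 s.
Target frame: (44994/5) × (24) = 1079856/5 ≈ 215971.200 → 215971.
At 24 labels/s: frame 215971 → 02:29:58:19.

02:29:58:19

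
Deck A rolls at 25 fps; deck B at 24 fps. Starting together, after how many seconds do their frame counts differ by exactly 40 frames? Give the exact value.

40 seconds

The gap grows by |24 − 25| = 1 frame per second.
Time for a 40-frame gap: 40 ÷ (1) = 40 s.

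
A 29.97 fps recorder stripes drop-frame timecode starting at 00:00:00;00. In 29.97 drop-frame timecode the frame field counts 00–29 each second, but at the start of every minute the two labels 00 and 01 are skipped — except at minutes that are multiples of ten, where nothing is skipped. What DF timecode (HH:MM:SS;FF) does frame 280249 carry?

02:35:50;29

Each 10-minute DF block holds 10 × 60 × 30 − 9 × 2 = 17982 frames. 280249 ÷ 17982 → 15 full blocks, remainder 10519.
Within the partial block the first minute is 1800 frames and each further minute 1798, so 5 further minute boundaries passed. Total skipped labels = 18 × 15 + 2 × 5 = 280.
Non-drop label index = 280249 + 280 = 280529; at 30 labels/s that is 02:35:50:29, i.e. DF 02:35:50;29.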